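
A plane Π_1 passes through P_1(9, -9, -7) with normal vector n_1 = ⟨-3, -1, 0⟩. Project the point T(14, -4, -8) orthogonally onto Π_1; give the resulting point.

Π_1: n_1·r = n_1·P_1 gives -3x - y = -18.
Foot = T − λn with λ = (n·T − d)/|n|² = (-38 − (-18))/10 = -2.
Foot = (14, -4, -8) − (-2)·(-3, -1, 0) = (8, -6, -8).

(8, -6, -8)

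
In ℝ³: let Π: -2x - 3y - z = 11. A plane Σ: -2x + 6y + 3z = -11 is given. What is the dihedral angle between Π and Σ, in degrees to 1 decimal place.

cos θ = |n₁·n₂| / (|n₁||n₂|) = |-17| / (√14 · √49).
θ = arccos(0.64906) ≈ 49.5°.

49.5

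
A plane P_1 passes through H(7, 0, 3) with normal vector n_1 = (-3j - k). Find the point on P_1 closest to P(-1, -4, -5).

(-1, 2, -3)

P_1: n_1·r = n_1·H gives -3y - z = -3.
Foot = P − λn with λ = (n·P − d)/|n|² = (17 − (-3))/10 = 2.
Foot = (-1, -4, -5) − 2·(0, -3, -1) = (-1, 2, -3).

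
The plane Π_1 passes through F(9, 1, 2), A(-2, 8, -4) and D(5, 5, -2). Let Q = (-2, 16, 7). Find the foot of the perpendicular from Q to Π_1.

FA = (-11, 7, -6), FD = (-4, 4, -4); a normal to Π_1 is FA × FD = (-4, -20, -16).
Using F: Π_1 has equation -4x - 20y - 16z = -88.
Foot = Q − λn with λ = (n·Q − d)/|n|² = (-424 − (-88))/672 = -1/2.
Foot = (-2, 16, 7) − (-1/2)·(-4, -20, -16) = (-4, 6, -1).

(-4, 6, -1)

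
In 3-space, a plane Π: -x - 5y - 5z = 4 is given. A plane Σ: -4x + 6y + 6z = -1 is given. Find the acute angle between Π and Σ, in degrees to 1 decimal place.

33.3

cos θ = |n₁·n₂| / (|n₁||n₂|) = |-56| / (√51 · √88).
θ = arccos(0.83591) ≈ 33.3°.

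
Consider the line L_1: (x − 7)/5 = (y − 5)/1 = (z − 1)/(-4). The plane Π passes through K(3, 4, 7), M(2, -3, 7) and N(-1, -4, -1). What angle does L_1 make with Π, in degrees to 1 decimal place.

64.9

L_1 has direction (5, 1, -4) through (7, 5, 1).
KM = (-1, -7, 0), KN = (-4, -8, -8); a normal to Π is KM × KN = (56, -8, -20).
Using K: Π has equation 56x - 8y - 20z = -4.
sin θ = |n·v| / (|n||v|) = |352| / (√3600 · √42) = 0.90525.
θ ≈ 64.9°.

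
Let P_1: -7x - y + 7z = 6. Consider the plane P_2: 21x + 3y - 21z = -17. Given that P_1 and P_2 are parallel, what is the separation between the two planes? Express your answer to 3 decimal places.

Rescale P_2 by 1/(-3): -7x - y + 7z = 17/3. Then distance = |6 − (17/3)| / √99 ≈ 0.034.

0.034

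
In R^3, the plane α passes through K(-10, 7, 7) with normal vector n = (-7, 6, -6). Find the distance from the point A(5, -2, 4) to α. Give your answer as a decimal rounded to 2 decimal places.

12.82

α: n·r = n·K gives -7x + 6y - 6z = 70.
n·A − d = (-7)·(5) + (6)·(-2) + (-6)·(4) − 70 = -141; |n| = √121.
Distance = |-141| / √121 = 141/√121 ≈ 12.82.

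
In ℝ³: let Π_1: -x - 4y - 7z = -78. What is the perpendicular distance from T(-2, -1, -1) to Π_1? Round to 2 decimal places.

n·T − d = (-1)·(-2) + (-4)·(-1) + (-7)·(-1) − (-78) = 91; |n| = √66.
Distance = |91| / √66 = 91/√66 ≈ 11.20.

11.20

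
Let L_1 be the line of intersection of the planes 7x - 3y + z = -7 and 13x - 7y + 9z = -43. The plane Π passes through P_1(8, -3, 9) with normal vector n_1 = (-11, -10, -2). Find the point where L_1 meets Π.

(2, 6, -3)

Direction of L_1: (7, -3, 1) × (13, -7, 9) = (-20, -50, -10).
A point on L_1: solving the two plane equations with x = 10 gives (10, 26, 1).
Π: n_1·r = n_1·P_1 gives -11x - 10y - 2z = -76.
Substitute r = (10, 26, 1) + t(-20, -50, -10) into the plane: -372 + 740t = -76, so t = 2/5.
Intersection: (10, 26, 1) + (2/5)·(-20, -50, -10) = (2, 6, -3).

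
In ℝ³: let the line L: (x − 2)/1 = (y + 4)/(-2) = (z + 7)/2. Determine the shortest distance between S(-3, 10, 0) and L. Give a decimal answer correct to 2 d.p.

15.16

L has direction (1, -2, 2) through (2, -4, -7).
Taking (2, -4, -7) on L with direction v = (1, -2, 2): w = S − (2, -4, -7) = (-5, 14, 7), and w × v = (42, 17, -4).
Distance = |w × v| / |v| = √2069 / √9 ≈ 15.16.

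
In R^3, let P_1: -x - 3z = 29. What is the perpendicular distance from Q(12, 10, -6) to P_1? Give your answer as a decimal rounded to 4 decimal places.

n·Q − d = (-1)·(12) + (0)·(10) + (-3)·(-6) − 29 = -23; |n| = √10.
Distance = |-23| / √10 = 23/√10 ≈ 7.2732.

7.2732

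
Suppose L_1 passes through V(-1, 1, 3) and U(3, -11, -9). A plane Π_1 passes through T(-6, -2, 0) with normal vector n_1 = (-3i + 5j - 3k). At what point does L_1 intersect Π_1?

A direction vector for L_1 is U − V = (4, -12, -12).
Π_1: n_1·r = n_1·T gives -3x + 5y - 3z = 8.
Substitute r = (-1, 1, 3) + t(4, -12, -12) into the plane: -1 + (-36)t = 8, so t = -1/4.
Intersection: (-1, 1, 3) + (-1/4)·(4, -12, -12) = (-2, 4, 6).

(-2, 4, 6)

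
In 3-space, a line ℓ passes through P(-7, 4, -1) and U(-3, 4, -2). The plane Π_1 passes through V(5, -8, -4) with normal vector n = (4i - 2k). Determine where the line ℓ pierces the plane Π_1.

A direction vector for ℓ is U − P = (4, 0, -1).
Π_1: n·r = n·V gives 4x - 2z = 28.
Substitute r = (-7, 4, -1) + t(4, 0, -1) into the plane: -26 + 18t = 28, so t = 3.
Intersection: (-7, 4, -1) + 3·(4, 0, -1) = (5, 4, -4).

(5, 4, -4)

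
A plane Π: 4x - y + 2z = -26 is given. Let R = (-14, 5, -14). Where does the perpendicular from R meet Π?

(-2, 2, -8)

Foot = R − λn with λ = (n·R − d)/|n|² = (-89 − (-26))/21 = -3.
Foot = (-14, 5, -14) − (-3)·(4, -1, 2) = (-2, 2, -8).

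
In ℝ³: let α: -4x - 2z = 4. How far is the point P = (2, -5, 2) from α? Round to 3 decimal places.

3.578

n·P − d = (-4)·(2) + (0)·(-5) + (-2)·(2) − 4 = -16; |n| = √20.
Distance = |-16| / √20 = 16/√20 ≈ 3.578.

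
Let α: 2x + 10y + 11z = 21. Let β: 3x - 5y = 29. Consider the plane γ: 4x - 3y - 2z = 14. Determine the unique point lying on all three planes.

Solving the 3×3 linear system 2x + 10y + 11z = 21, 3x - 5y = 29, 4x - 3y - 2z = 14 (e.g. by elimination or Cramer's rule, determinant = 201) gives (3, -4, 5).

(3, -4, 5)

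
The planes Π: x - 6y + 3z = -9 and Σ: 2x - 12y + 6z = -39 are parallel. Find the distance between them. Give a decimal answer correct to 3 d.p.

Rescale Σ by 1/2: x - 6y + 3z = -39/2. Then distance = |-9 − (-39/2)| / √46 ≈ 1.548.

1.548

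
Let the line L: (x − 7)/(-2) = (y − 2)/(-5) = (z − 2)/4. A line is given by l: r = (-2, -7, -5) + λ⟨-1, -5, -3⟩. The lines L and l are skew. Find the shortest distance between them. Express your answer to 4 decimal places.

L has direction (-2, -5, 4) through (7, 2, 2).
Common perpendicular direction n = (-2, -5, 4) × (-1, -5, -3) = (35, -10, 5).
With w = (-2, -7, -5) − (7, 2, 2) = (-9, -9, -7), w · n = -260.
Distance = |w · n| / |n| = |-260| / √1350 ≈ 7.0763.

7.0763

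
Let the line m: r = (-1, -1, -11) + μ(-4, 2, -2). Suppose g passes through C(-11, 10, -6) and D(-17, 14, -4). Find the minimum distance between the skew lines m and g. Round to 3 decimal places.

3.381

A direction vector for g is D − C = (-6, 4, 2).
Common perpendicular direction n = (-4, 2, -2) × (-6, 4, 2) = (12, 20, -4).
With w = (-11, 10, -6) − (-1, -1, -11) = (-10, 11, 5), w · n = 80.
Distance = |w · n| / |n| = |80| / √560 ≈ 3.381.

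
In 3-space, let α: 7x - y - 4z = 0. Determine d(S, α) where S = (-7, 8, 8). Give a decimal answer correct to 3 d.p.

10.955

n·S − d = (7)·(-7) + (-1)·(8) + (-4)·(8) − 0 = -89; |n| = √66.
Distance = |-89| / √66 = 89/√66 ≈ 10.955.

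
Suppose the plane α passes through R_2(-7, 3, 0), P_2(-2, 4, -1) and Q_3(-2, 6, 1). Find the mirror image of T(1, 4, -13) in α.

R_2P_2 = (5, 1, -1), R_2Q_3 = (5, 3, 1); a normal to α is R_2P_2 × R_2Q_3 = (4, -10, 10).
Using R_2: α has equation 4x - 10y + 10z = -58.
λ = (n·T − d)/|n|² = (-166 − (-58))/216 = -1/2.
Reflection = T − 2λn = (1, 4, -13) − (-1)·(4, -10, 10) = (5, -6, -3).

(5, -6, -3)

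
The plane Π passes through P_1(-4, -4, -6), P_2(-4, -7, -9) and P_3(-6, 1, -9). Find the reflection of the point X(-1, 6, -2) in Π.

(-9, 4, 0)

P_1P_2 = (0, -3, -3), P_1P_3 = (-2, 5, -3); a normal to Π is P_1P_2 × P_1P_3 = (24, 6, -6).
Using P_1: Π has equation 24x + 6y - 6z = -84.
λ = (n·X − d)/|n|² = (24 − (-84))/648 = 1/6.
Reflection = X − 2λn = (-1, 6, -2) − (1/3)·(24, 6, -6) = (-9, 4, 0).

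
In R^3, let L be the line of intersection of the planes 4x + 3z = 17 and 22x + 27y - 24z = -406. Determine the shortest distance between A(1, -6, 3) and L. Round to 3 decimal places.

Direction of L: (4, 0, 3) × (22, 27, -24) = (-81, 162, 108).
A point on L: solving the two plane equations with x = -1 gives (-1, -8, 7).
Taking (-1, -8, 7) on L with direction v = (-81, 162, 108): w = A − (-1, -8, 7) = (2, 2, -4), and w × v = (864, 108, 486).
Distance = |w × v| / |v| = √994356 / √44469 ≈ 4.729.

4.729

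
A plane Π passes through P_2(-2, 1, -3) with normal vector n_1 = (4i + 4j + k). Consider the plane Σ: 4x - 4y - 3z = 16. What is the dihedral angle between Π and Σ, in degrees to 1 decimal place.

Π: n_1·r = n_1·P_2 gives 4x + 4y + z = -7.
cos θ = |n₁·n₂| / (|n₁||n₂|) = |-3| / (√33 · √41).
θ = arccos(0.08156) ≈ 85.3°.

85.3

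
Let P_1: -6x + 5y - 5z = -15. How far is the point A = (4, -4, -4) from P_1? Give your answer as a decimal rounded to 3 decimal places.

0.970

n·A − d = (-6)·(4) + (5)·(-4) + (-5)·(-4) − (-15) = -9; |n| = √86.
Distance = |-9| / √86 = 9/√86 ≈ 0.970.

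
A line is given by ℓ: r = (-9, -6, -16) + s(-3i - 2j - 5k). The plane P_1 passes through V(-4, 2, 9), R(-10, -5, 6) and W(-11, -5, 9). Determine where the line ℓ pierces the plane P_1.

VR = (-6, -7, -3), VW = (-7, -7, 0); a normal to P_1 is VR × VW = (-21, 21, -7).
Using V: P_1 has equation -21x + 21y - 7z = 63.
Substitute r = (-9, -6, -16) + t(-3, -2, -5) into the plane: 175 + 56t = 63, so t = -2.
Intersection: (-9, -6, -16) + (-2)·(-3, -2, -5) = (-3, -2, -6).

(-3, -2, -6)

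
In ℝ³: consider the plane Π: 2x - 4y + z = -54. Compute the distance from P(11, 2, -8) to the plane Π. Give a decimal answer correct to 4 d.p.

13.0931

n·P − d = (2)·(11) + (-4)·(2) + (1)·(-8) − (-54) = 60; |n| = √21.
Distance = |60| / √21 = 60/√21 ≈ 13.0931.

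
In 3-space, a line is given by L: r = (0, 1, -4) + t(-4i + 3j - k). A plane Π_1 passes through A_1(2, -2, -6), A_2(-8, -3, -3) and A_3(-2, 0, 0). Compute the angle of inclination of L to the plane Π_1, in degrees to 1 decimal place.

50.4

A_1A_2 = (-10, -1, 3), A_1A_3 = (-4, 2, 6); a normal to Π_1 is A_1A_2 × A_1A_3 = (-12, 48, -24).
Using A_1: Π_1 has equation -12x + 48y - 24z = 24.
sin θ = |n·v| / (|n||v|) = |216| / (√3024 · √26) = 0.77033.
θ ≈ 50.4°.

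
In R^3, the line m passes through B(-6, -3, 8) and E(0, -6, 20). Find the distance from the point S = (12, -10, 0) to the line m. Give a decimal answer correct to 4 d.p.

A direction vector for m is E − B = (6, -3, 12).
Taking (-6, -3, 8) on m with direction v = (6, -3, 12): w = S − (-6, -3, 8) = (18, -7, -8), and w × v = (-108, -264, -12).
Distance = |w × v| / |v| = √81504 / √189 ≈ 20.7663.

20.7663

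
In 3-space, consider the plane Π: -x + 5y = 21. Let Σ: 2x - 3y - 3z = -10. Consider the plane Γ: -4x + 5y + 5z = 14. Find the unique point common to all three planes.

Solving the 3×3 linear system -x + 5y = 21, 2x - 3y - 3z = -10, -4x + 5y + 5z = 14 (e.g. by elimination or Cramer's rule, determinant = 10) gives (4, 5, 1).

(4, 5, 1)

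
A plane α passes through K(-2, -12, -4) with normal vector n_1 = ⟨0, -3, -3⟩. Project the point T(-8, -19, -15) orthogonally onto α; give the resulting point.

α: n_1·r = n_1·K gives -3y - 3z = 48.
Foot = T − λn with λ = (n·T − d)/|n|² = (102 − 48)/18 = 3.
Foot = (-8, -19, -15) − 3·(0, -3, -3) = (-8, -10, -6).

(-8, -10, -6)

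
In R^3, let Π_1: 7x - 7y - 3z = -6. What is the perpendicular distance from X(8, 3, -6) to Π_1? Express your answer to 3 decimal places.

n·X − d = (7)·(8) + (-7)·(3) + (-3)·(-6) − (-6) = 59; |n| = √107.
Distance = |59| / √107 = 59/√107 ≈ 5.704.

5.704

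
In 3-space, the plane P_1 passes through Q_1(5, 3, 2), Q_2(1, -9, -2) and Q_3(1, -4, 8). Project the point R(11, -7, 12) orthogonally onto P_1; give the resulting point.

Q_1Q_2 = (-4, -12, -4), Q_1Q_3 = (-4, -7, 6); a normal to P_1 is Q_1Q_2 × Q_1Q_3 = (-100, 40, -20).
Using Q_1: P_1 has equation -100x + 40y - 20z = -420.
Foot = R − λn with λ = (n·R − d)/|n|² = (-1620 − (-420))/12000 = -1/10.
Foot = (11, -7, 12) − (-1/10)·(-100, 40, -20) = (1, -3, 10).

(1, -3, 10)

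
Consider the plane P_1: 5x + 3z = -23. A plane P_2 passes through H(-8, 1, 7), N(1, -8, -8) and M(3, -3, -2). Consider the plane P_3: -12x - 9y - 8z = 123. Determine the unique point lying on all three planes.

(-1, -7, -6)

HN = (9, -9, -15), HM = (11, -4, -9); a normal to P_2 is HN × HM = (21, -84, 63).
Using H: P_2 has equation 21x - 84y + 63z = 189.
Solving the 3×3 linear system 5x + 3z = -23, 21x - 84y + 63z = 189, -12x - 9y - 8z = 123 (e.g. by elimination or Cramer's rule, determinant = 2604) gives (-1, -7, -6).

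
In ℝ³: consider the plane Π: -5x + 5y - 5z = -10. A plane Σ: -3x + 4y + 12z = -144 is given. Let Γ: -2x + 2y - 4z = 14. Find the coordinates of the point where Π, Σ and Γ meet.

(8, -3, -9)

Solving the 3×3 linear system -5x + 5y - 5z = -10, -3x + 4y + 12z = -144, -2x + 2y - 4z = 14 (e.g. by elimination or Cramer's rule, determinant = 10) gives (8, -3, -9).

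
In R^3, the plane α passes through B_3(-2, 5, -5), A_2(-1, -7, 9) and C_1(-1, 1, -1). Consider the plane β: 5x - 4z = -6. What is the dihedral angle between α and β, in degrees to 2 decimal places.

85.25

B_3A_2 = (1, -12, 14), B_3C_1 = (1, -4, 4); a normal to α is B_3A_2 × B_3C_1 = (8, 10, 8).
Using B_3: α has equation 8x + 10y + 8z = -6.
cos θ = |n₁·n₂| / (|n₁||n₂|) = |8| / (√228 · √41).
θ = arccos(0.08274) ≈ 85.25°.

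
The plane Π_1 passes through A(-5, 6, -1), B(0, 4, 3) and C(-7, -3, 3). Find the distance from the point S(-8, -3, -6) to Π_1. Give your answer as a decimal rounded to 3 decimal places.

AB = (5, -2, 4), AC = (-2, -9, 4); a normal to Π_1 is AB × AC = (28, -28, -49).
Using A: Π_1 has equation 28x - 28y - 49z = -259.
n·S − d = (28)·(-8) + (-28)·(-3) + (-49)·(-6) − (-259) = 413; |n| = √3969.
Distance = |413| / √3969 = 413/√3969 ≈ 6.556.

6.556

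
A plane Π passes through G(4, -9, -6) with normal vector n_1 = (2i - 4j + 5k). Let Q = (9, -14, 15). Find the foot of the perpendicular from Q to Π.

Π: n_1·r = n_1·G gives 2x - 4y + 5z = 14.
Foot = Q − λn with λ = (n·Q − d)/|n|² = (149 − 14)/45 = 3.
Foot = (9, -14, 15) − 3·(2, -4, 5) = (3, -2, 0).

(3, -2, 0)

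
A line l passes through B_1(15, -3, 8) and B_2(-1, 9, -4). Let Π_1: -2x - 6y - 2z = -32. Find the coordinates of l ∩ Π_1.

A direction vector for l is B_2 − B_1 = (-16, 12, -12).
Substitute r = (15, -3, 8) + t(-16, 12, -12) into the plane: -28 + (-16)t = -32, so t = 1/4.
Intersection: (15, -3, 8) + (1/4)·(-16, 12, -12) = (11, 0, 5).

(11, 0, 5)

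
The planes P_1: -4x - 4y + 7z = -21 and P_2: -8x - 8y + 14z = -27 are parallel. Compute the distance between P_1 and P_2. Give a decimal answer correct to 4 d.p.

0.8333

Rescale P_2 by 1/2: -4x - 4y + 7z = -27/2. Then distance = |-21 − (-27/2)| / √81 ≈ 0.8333.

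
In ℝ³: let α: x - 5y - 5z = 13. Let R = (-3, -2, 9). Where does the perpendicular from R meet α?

Foot = R − λn with λ = (n·R − d)/|n|² = (-38 − 13)/51 = -1.
Foot = (-3, -2, 9) − (-1)·(1, -5, -5) = (-2, -7, 4).

(-2, -7, 4)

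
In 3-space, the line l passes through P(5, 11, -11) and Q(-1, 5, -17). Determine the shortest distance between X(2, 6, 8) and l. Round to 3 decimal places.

18.833

A direction vector for l is Q − P = (-6, -6, -6).
Taking (5, 11, -11) on l with direction v = (-6, -6, -6): w = X − (5, 11, -11) = (-3, -5, 19), and w × v = (144, -132, -12).
Distance = |w × v| / |v| = √38304 / √108 ≈ 18.833.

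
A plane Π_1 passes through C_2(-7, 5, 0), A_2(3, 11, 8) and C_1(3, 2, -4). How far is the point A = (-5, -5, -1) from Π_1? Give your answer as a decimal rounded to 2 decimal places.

7.40

C_2A_2 = (10, 6, 8), C_2C_1 = (10, -3, -4); a normal to Π_1 is C_2A_2 × C_2C_1 = (0, 120, -90).
Using C_2: Π_1 has equation 120y - 90z = 600.
n·A − d = (0)·(-5) + (120)·(-5) + (-90)·(-1) − 600 = -1110; |n| = √22500.
Distance = |-1110| / √22500 = 1110/√22500 ≈ 7.40.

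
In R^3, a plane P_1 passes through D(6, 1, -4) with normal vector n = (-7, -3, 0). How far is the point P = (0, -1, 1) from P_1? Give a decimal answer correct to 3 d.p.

6.303

P_1: n·r = n·D gives -7x - 3y = -45.
n·P − d = (-7)·(0) + (-3)·(-1) + (0)·(1) − (-45) = 48; |n| = √58.
Distance = |48| / √58 = 48/√58 ≈ 6.303.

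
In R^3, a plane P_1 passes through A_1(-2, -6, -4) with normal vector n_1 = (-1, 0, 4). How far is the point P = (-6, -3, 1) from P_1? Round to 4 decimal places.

5.8209

P_1: n_1·r = n_1·A_1 gives -x + 4z = -14.
n·P − d = (-1)·(-6) + (0)·(-3) + (4)·(1) − (-14) = 24; |n| = √17.
Distance = |24| / √17 = 24/√17 ≈ 5.8209.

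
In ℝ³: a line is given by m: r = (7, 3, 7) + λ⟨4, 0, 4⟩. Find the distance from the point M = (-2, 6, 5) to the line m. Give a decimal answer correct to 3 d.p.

5.788

Taking (7, 3, 7) on m with direction v = (4, 0, 4): w = M − (7, 3, 7) = (-9, 3, -2), and w × v = (12, 28, -12).
Distance = |w × v| / |v| = √1072 / √32 ≈ 5.788.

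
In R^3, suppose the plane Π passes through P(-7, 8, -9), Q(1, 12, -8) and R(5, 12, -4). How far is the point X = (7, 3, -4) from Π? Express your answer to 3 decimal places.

7.889

PQ = (8, 4, 1), PR = (12, 4, 5); a normal to Π is PQ × PR = (16, -28, -16).
Using P: Π has equation 16x - 28y - 16z = -192.
n·X − d = (16)·(7) + (-28)·(3) + (-16)·(-4) − (-192) = 284; |n| = √1296.
Distance = |284| / √1296 = 284/√1296 ≈ 7.889.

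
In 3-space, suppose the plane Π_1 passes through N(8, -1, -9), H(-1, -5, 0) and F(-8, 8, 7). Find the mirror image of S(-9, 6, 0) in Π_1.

(-1, 6, 8)

NH = (-9, -4, 9), NF = (-16, 9, 16); a normal to Π_1 is NH × NF = (-145, 0, -145).
Using N: Π_1 has equation -145x - 145z = 145.
λ = (n·S − d)/|n|² = (1305 − 145)/42050 = 4/145.
Reflection = S − 2λn = (-9, 6, 0) − (8/145)·(-145, 0, -145) = (-1, 6, 8).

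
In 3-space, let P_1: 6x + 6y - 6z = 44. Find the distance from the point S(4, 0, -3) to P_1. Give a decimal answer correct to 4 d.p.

n·S − d = (6)·(4) + (6)·(0) + (-6)·(-3) − 44 = -2; |n| = √108.
Distance = |-2| / √108 = 2/√108 ≈ 0.1925.

0.1925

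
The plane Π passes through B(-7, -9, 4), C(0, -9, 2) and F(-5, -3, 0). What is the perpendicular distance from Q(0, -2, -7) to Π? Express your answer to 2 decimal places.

4.21

BC = (7, 0, -2), BF = (2, 6, -4); a normal to Π is BC × BF = (12, 24, 42).
Using B: Π has equation 12x + 24y + 42z = -132.
n·Q − d = (12)·(0) + (24)·(-2) + (42)·(-7) − (-132) = -210; |n| = √2484.
Distance = |-210| / √2484 = 210/√2484 ≈ 4.21.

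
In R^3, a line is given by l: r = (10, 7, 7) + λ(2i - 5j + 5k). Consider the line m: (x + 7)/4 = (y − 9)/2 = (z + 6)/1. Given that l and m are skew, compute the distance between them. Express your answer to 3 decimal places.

m has direction (4, 2, 1) through (-7, 9, -6).
Common perpendicular direction n = (2, -5, 5) × (4, 2, 1) = (-15, 18, 24).
With w = (-7, 9, -6) − (10, 7, 7) = (-17, 2, -13), w · n = -21.
Distance = |w · n| / |n| = |-21| / √1125 ≈ 0.626.

0.626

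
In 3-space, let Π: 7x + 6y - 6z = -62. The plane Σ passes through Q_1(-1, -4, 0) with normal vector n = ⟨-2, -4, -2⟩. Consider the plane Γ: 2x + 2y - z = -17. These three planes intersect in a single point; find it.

(-2, -5, 3)

Σ: n·r = n·Q_1 gives -2x - 4y - 2z = 18.
Solving the 3×3 linear system 7x + 6y - 6z = -62, -2x - 4y - 2z = 18, 2x + 2y - z = -17 (e.g. by elimination or Cramer's rule, determinant = -4) gives (-2, -5, 3).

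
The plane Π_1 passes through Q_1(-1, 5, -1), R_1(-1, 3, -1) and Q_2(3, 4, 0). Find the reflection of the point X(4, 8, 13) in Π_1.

(10, 8, -11)

Q_1R_1 = (0, -2, 0), Q_1Q_2 = (4, -1, 1); a normal to Π_1 is Q_1R_1 × Q_1Q_2 = (-2, 0, 8).
Using Q_1: Π_1 has equation -2x + 8z = -6.
λ = (n·X − d)/|n|² = (96 − (-6))/68 = 3/2.
Reflection = X − 2λn = (4, 8, 13) − 3·(-2, 0, 8) = (10, 8, -11).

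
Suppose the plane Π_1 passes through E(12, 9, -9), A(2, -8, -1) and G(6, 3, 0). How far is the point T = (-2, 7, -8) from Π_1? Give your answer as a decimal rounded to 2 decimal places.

EA = (-10, -17, 8), EG = (-6, -6, 9); a normal to Π_1 is EA × EG = (-105, 42, -42).
Using E: Π_1 has equation -105x + 42y - 42z = -504.
n·T − d = (-105)·(-2) + (42)·(7) + (-42)·(-8) − (-504) = 1344; |n| = √14553.
Distance = |1344| / √14553 = 1344/√14553 ≈ 11.14.

11.14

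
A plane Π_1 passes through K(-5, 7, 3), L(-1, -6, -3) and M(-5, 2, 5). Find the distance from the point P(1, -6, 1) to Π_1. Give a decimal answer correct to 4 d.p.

KL = (4, -13, -6), KM = (0, -5, 2); a normal to Π_1 is KL × KM = (-56, -8, -20).
Using K: Π_1 has equation -56x - 8y - 20z = 164.
n·P − d = (-56)·(1) + (-8)·(-6) + (-20)·(1) − 164 = -192; |n| = √3600.
Distance = |-192| / √3600 = 192/√3600 ≈ 3.2000.

3.2000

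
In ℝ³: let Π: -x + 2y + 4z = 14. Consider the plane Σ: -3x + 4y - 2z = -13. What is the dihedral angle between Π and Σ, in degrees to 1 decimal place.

83.0

cos θ = |n₁·n₂| / (|n₁||n₂|) = |3| / (√21 · √29).
θ = arccos(0.12157) ≈ 83.0°.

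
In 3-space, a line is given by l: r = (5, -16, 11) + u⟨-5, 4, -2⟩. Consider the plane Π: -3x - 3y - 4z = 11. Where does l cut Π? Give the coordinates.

(-5, -8, 7)

Substitute r = (5, -16, 11) + t(-5, 4, -2) into the plane: -11 + 11t = 11, so t = 2.
Intersection: (5, -16, 11) + 2·(-5, 4, -2) = (-5, -8, 7).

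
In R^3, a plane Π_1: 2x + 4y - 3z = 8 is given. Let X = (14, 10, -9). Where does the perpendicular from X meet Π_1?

(8, -2, 0)

Foot = X − λn with λ = (n·X − d)/|n|² = (95 − 8)/29 = 3.
Foot = (14, 10, -9) − 3·(2, 4, -3) = (8, -2, 0).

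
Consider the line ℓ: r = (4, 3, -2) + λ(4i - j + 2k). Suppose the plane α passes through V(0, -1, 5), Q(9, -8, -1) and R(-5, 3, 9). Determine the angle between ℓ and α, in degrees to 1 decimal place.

13.9

VQ = (9, -7, -6), VR = (-5, 4, 4); a normal to α is VQ × VR = (-4, -6, 1).
Using V: α has equation -4x - 6y + z = 11.
sin θ = |n·v| / (|n||v|) = |-8| / (√53 · √21) = 0.23980.
θ ≈ 13.9°.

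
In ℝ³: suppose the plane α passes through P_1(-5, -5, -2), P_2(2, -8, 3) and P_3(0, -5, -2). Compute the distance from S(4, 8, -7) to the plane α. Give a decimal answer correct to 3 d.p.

P_1P_2 = (7, -3, 5), P_1P_3 = (5, 0, 0); a normal to α is P_1P_2 × P_1P_3 = (0, 25, 15).
Using P_1: α has equation 25y + 15z = -155.
n·S − d = (0)·(4) + (25)·(8) + (15)·(-7) − (-155) = 250; |n| = √850.
Distance = |250| / √850 = 250/√850 ≈ 8.575.

8.575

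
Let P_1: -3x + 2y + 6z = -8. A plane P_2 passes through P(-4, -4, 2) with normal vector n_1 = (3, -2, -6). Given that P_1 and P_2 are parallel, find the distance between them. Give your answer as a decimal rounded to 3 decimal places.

3.429

P_2: n_1·r = n_1·P gives 3x - 2y - 6z = -16.
Rescale P_2 by 1/(-1): -3x + 2y + 6z = 16. Then distance = |-8 − 16| / √49 ≈ 3.429.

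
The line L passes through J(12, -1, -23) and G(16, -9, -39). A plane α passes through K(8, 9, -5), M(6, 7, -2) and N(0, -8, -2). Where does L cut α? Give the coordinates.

A direction vector for L is G − J = (4, -8, -16).
KM = (-2, -2, 3), KN = (-8, -17, 3); a normal to α is KM × KN = (45, -18, 18).
Using K: α has equation 45x - 18y + 18z = 108.
Substitute r = (12, -1, -23) + t(4, -8, -16) into the plane: 144 + 36t = 108, so t = -1.
Intersection: (12, -1, -23) + (-1)·(4, -8, -16) = (8, 7, -7).

(8, 7, -7)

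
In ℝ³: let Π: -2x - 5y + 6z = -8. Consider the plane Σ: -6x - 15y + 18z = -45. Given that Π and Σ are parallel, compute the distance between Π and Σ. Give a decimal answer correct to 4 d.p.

Rescale Σ by 1/3: -2x - 5y + 6z = -15. Then distance = |-8 − (-15)| / √65 ≈ 0.8682.

0.8682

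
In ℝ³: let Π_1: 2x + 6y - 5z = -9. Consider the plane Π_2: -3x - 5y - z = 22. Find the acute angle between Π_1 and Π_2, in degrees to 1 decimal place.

cos θ = |n₁·n₂| / (|n₁||n₂|) = |-31| / (√65 · √35).
θ = arccos(0.64994) ≈ 49.5°.

49.5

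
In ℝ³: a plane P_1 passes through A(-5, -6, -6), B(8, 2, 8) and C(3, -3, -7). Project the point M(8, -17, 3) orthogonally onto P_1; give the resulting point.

(2, -2, 0)

AB = (13, 8, 14), AC = (8, 3, -1); a normal to P_1 is AB × AC = (-50, 125, -25).
Using A: P_1 has equation -50x + 125y - 25z = -350.
Foot = M − λn with λ = (n·M − d)/|n|² = (-2600 − (-350))/18750 = -3/25.
Foot = (8, -17, 3) − (-3/25)·(-50, 125, -25) = (2, -2, 0).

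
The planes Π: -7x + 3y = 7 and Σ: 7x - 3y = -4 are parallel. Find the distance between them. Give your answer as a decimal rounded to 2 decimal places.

0.39

Rescale Σ by 1/(-1): -7x + 3y = 4. Then distance = |7 − 4| / √58 ≈ 0.39.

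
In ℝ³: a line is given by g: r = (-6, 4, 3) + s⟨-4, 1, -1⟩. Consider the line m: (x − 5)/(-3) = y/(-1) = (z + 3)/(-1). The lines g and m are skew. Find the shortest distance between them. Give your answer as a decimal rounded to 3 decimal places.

m has direction (-3, -1, -1) through (5, 0, -3).
Common perpendicular direction n = (-4, 1, -1) × (-3, -1, -1) = (-2, -1, 7).
With w = (5, 0, -3) − (-6, 4, 3) = (11, -4, -6), w · n = -60.
Distance = |w · n| / |n| = |-60| / √54 ≈ 8.165.

8.165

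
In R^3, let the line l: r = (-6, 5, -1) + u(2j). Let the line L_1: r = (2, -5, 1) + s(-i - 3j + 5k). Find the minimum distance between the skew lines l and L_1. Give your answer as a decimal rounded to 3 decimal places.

Common perpendicular direction n = (0, 2, 0) × (-1, -3, 5) = (10, 0, 2).
With w = (2, -5, 1) − (-6, 5, -1) = (8, -10, 2), w · n = 84.
Distance = |w · n| / |n| = |84| / √104 ≈ 8.237.

8.237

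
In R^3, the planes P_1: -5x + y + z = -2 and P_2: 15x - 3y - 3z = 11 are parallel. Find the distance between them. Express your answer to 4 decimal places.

Rescale P_2 by 1/(-3): -5x + y + z = -11/3. Then distance = |-2 − (-11/3)| / √27 ≈ 0.3208.

0.3208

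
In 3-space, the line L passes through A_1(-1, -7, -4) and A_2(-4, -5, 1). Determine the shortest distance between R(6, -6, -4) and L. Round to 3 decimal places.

6.364

A direction vector for L is A_2 − A_1 = (-3, 2, 5).
Taking (-1, -7, -4) on L with direction v = (-3, 2, 5): w = R − (-1, -7, -4) = (7, 1, 0), and w × v = (5, -35, 17).
Distance = |w × v| / |v| = √1539 / √38 ≈ 6.364.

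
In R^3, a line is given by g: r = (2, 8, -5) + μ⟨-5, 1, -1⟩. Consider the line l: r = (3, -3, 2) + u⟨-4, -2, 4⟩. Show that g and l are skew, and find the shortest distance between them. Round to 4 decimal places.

Common perpendicular direction n = (-5, 1, -1) × (-4, -2, 4) = (2, 24, 14).
With w = (3, -3, 2) − (2, 8, -5) = (1, -11, 7), w · n = -164.
Since n ≠ 0 the lines are not parallel, and w · n = -164 ≠ 0 so they do not intersect; hence they are skew.
Distance = |w · n| / |n| = |-164| / √776 ≈ 5.8873.

5.8873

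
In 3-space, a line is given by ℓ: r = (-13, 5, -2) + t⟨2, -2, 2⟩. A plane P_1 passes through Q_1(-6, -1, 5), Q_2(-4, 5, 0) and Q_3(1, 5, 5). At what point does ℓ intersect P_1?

(-7, -1, 4)

Q_1Q_2 = (2, 6, -5), Q_1Q_3 = (7, 6, 0); a normal to P_1 is Q_1Q_2 × Q_1Q_3 = (30, -35, -30).
Using Q_1: P_1 has equation 30x - 35y - 30z = -295.
Substitute r = (-13, 5, -2) + t(2, -2, 2) into the plane: -505 + 70t = -295, so t = 3.
Intersection: (-13, 5, -2) + 3·(2, -2, 2) = (-7, -1, 4).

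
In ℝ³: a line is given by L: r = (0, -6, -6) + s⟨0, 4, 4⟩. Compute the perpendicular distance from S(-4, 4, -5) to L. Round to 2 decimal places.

Taking (0, -6, -6) on L with direction v = (0, 4, 4): w = S − (0, -6, -6) = (-4, 10, 1), and w × v = (36, 16, -16).
Distance = |w × v| / |v| = √1808 / √32 ≈ 7.52.

7.52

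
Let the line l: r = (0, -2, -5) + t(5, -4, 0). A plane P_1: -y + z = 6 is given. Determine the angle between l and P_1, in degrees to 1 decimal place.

26.2

sin θ = |n·v| / (|n||v|) = |4| / (√2 · √41) = 0.44173.
θ ≈ 26.2°.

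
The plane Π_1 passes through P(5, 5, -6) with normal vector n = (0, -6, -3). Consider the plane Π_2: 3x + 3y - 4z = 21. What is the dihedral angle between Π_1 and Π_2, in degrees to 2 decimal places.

81.18

Π_1: n·r = n·P gives -6y - 3z = -12.
cos θ = |n₁·n₂| / (|n₁||n₂|) = |-6| / (√45 · √34).
θ = arccos(0.15339) ≈ 81.18°.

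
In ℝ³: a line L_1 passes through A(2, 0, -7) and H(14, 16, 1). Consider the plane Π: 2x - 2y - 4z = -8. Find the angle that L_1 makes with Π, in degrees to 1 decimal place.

A direction vector for L_1 is H − A = (12, 16, 8).
sin θ = |n·v| / (|n||v|) = |-40| / (√24 · √464) = 0.37905.
θ ≈ 22.3°.

22.3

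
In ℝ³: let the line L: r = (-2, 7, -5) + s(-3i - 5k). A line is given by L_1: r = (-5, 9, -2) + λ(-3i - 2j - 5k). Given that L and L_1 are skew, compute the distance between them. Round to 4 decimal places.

Common perpendicular direction n = (-3, 0, -5) × (-3, -2, -5) = (-10, 0, 6).
With w = (-5, 9, -2) − (-2, 7, -5) = (-3, 2, 3), w · n = 48.
Distance = |w · n| / |n| = |48| / √136 ≈ 4.1160.

4.1160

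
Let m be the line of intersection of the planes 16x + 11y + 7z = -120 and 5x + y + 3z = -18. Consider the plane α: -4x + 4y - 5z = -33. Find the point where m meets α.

(-8, -5, 9)

Direction of m: (16, 11, 7) × (5, 1, 3) = (26, -13, -39).
A point on m: solving the two plane equations with x = -12 gives (-12, -3, 15).
Substitute r = (-12, -3, 15) + t(26, -13, -39) into the plane: -39 + 39t = -33, so t = 2/13.
Intersection: (-12, -3, 15) + (2/13)·(26, -13, -39) = (-8, -5, 9).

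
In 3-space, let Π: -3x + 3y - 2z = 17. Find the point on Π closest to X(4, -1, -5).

(1, 2, -7)

Foot = X − λn with λ = (n·X − d)/|n|² = (-5 − 17)/22 = -1.
Foot = (4, -1, -5) − (-1)·(-3, 3, -2) = (1, 2, -7).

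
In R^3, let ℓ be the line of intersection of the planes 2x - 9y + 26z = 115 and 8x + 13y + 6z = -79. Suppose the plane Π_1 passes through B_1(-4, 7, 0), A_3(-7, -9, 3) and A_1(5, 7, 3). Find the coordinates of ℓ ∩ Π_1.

(-4, -5, 3)

Direction of ℓ: (2, -9, 26) × (8, 13, 6) = (-392, 196, 98).
A point on ℓ: solving the two plane equations with x = 8 gives (8, -11, 0).
B_1A_3 = (-3, -16, 3), B_1A_1 = (9, 0, 3); a normal to Π_1 is B_1A_3 × B_1A_1 = (-48, 36, 144).
Using B_1: Π_1 has equation -48x + 36y + 144z = 444.
Substitute r = (8, -11, 0) + t(-392, 196, 98) into the plane: -780 + 39984t = 444, so t = 3/98.
Intersection: (8, -11, 0) + (3/98)·(-392, 196, 98) = (-4, -5, 3).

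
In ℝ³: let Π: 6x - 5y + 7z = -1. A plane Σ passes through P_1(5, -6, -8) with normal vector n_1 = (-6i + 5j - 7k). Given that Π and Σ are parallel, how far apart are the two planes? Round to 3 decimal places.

0.477

Σ: n_1·r = n_1·P_1 gives -6x + 5y - 7z = -4.
Rescale Σ by 1/(-1): 6x - 5y + 7z = 4. Then distance = |-1 − 4| / √110 ≈ 0.477.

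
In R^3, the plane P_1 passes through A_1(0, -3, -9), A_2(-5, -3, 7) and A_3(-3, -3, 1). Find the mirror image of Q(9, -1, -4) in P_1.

(9, -5, -4)

A_1A_2 = (-5, 0, 16), A_1A_3 = (-3, 0, 10); a normal to P_1 is A_1A_2 × A_1A_3 = (0, 2, 0).
Using A_1: P_1 has equation 2y = -6.
λ = (n·Q − d)/|n|² = (-2 − (-6))/4 = 1.
Reflection = Q − 2λn = (9, -1, -4) − 2·(0, 2, 0) = (9, -5, -4).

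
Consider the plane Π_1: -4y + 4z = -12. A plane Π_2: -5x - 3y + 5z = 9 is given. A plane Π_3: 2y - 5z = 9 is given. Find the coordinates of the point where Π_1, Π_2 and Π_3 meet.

Solving the 3×3 linear system -4y + 4z = -12, -5x - 3y + 5z = 9, 2y - 5z = 9 (e.g. by elimination or Cramer's rule, determinant = 60) gives (-4, 2, -1).

(-4, 2, -1)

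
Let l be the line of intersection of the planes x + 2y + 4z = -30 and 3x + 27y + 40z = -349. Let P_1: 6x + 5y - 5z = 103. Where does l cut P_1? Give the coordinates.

(8, 1, -10)

Direction of l: (1, 2, 4) × (3, 27, 40) = (-28, -28, 21).
A point on l: solving the two plane equations with x = 0 gives (0, -7, -4).
Substitute r = (0, -7, -4) + t(-28, -28, 21) into the plane: -15 + (-413)t = 103, so t = -2/7.
Intersection: (0, -7, -4) + (-2/7)·(-28, -28, 21) = (8, 1, -10).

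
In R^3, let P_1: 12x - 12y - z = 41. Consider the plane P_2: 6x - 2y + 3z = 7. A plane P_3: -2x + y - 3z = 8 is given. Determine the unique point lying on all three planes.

(4, 1, -5)

Solving the 3×3 linear system 12x - 12y - z = 41, 6x - 2y + 3z = 7, -2x + y - 3z = 8 (e.g. by elimination or Cramer's rule, determinant = -110) gives (4, 1, -5).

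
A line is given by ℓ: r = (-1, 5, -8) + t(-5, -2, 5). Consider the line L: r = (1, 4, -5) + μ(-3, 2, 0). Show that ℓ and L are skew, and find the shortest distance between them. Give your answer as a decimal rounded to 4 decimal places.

Common perpendicular direction n = (-5, -2, 5) × (-3, 2, 0) = (-10, -15, -16).
With w = (1, 4, -5) − (-1, 5, -8) = (2, -1, 3), w · n = -53.
Since n ≠ 0 the lines are not parallel, and w · n = -53 ≠ 0 so they do not intersect; hence they are skew.
Distance = |w · n| / |n| = |-53| / √581 ≈ 2.1988.

2.1988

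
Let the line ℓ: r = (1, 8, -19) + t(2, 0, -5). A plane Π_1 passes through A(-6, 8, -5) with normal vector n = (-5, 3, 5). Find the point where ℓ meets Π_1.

(-5, 8, -4)

Π_1: n·r = n·A gives -5x + 3y + 5z = 29.
Substitute r = (1, 8, -19) + t(2, 0, -5) into the plane: -76 + (-35)t = 29, so t = -3.
Intersection: (1, 8, -19) + (-3)·(2, 0, -5) = (-5, 8, -4).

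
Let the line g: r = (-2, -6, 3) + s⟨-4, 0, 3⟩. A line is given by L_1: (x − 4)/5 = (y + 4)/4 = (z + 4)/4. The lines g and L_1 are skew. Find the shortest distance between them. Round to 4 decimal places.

2.7648

L_1 has direction (5, 4, 4) through (4, -4, -4).
Common perpendicular direction n = (-4, 0, 3) × (5, 4, 4) = (-12, 31, -16).
With w = (4, -4, -4) − (-2, -6, 3) = (6, 2, -7), w · n = 102.
Distance = |w · n| / |n| = |102| / √1361 ≈ 2.7648.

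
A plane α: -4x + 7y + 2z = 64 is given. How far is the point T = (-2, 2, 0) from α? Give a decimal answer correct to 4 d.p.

n·T − d = (-4)·(-2) + (7)·(2) + (2)·(0) − 64 = -42; |n| = √69.
Distance = |-42| / √69 = 42/√69 ≈ 5.0562.

5.0562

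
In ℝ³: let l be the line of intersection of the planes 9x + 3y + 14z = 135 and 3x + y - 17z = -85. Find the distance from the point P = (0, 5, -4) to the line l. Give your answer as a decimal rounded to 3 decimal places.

Direction of l: (9, 3, 14) × (3, 1, -17) = (-65, 195, 0).
A point on l: solving the two plane equations with x = 4 gives (4, 5, 6).
Taking (4, 5, 6) on l with direction v = (-65, 195, 0): w = P − (4, 5, 6) = (-4, 0, -10), and w × v = (1950, 650, -780).
Distance = |w × v| / |v| = √4833400 / √42250 ≈ 10.696.

10.696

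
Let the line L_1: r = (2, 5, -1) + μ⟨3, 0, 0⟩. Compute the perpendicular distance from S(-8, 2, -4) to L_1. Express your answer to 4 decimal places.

4.2426

Taking (2, 5, -1) on L_1 with direction v = (3, 0, 0): w = S − (2, 5, -1) = (-10, -3, -3), and w × v = (0, -9, 9).
Distance = |w × v| / |v| = √162 / √9 ≈ 4.2426.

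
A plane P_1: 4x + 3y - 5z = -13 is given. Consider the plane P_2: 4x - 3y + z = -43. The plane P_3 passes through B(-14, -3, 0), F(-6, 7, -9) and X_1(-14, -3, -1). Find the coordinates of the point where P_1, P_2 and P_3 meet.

BF = (8, 10, -9), BX_1 = (0, 0, -1); a normal to P_3 is BF × BX_1 = (-10, 8, 0).
Using B: P_3 has equation -10x + 8y = 116.
Solving the 3×3 linear system 4x + 3y - 5z = -13, 4x - 3y + z = -43, -10x + 8y = 116 (e.g. by elimination or Cramer's rule, determinant = -72) gives (-6, 7, 2).

(-6, 7, 2)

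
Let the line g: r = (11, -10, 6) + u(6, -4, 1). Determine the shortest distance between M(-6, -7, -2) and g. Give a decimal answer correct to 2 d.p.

9.01

Taking (11, -10, 6) on g with direction v = (6, -4, 1): w = M − (11, -10, 6) = (-17, 3, -8), and w × v = (-29, -31, 50).
Distance = |w × v| / |v| = √4302 / √53 ≈ 9.01.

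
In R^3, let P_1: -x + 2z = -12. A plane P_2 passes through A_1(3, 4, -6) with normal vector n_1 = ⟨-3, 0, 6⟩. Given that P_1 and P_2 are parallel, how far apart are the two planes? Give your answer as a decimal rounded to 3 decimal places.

1.342

P_2: n_1·r = n_1·A_1 gives -3x + 6z = -45.
Rescale P_2 by 1/3: -x + 2z = -15. Then distance = |-12 − (-15)| / √5 ≈ 1.342.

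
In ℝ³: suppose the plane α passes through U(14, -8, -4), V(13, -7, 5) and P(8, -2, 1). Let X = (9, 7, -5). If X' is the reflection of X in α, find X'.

UV = (-1, 1, 9), UP = (-6, 6, 5); a normal to α is UV × UP = (-49, -49, 0).
Using U: α has equation -49x - 49y = -294.
λ = (n·X − d)/|n|² = (-784 − (-294))/4802 = -5/49.
Reflection = X − 2λn = (9, 7, -5) − (-10/49)·(-49, -49, 0) = (-1, -3, -5).

(-1, -3, -5)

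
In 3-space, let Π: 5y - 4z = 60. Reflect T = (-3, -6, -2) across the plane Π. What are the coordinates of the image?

λ = (n·T − d)/|n|² = (-22 − 60)/41 = -2.
Reflection = T − 2λn = (-3, -6, -2) − (-4)·(0, 5, -4) = (-3, 14, -18).

(-3, 14, -18)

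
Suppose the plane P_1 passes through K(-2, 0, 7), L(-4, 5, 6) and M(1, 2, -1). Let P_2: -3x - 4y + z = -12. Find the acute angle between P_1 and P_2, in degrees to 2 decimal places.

KL = (-2, 5, -1), KM = (3, 2, -8); a normal to P_1 is KL × KM = (-38, -19, -19).
Using K: P_1 has equation -38x - 19y - 19z = -57.
cos θ = |n₁·n₂| / (|n₁||n₂|) = |171| / (√2166 · √26).
θ = arccos(0.72058) ≈ 43.90°.

43.90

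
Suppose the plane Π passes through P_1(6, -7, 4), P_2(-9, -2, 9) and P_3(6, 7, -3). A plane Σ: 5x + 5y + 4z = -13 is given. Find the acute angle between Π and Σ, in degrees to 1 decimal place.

25.2

P_1P_2 = (-15, 5, 5), P_1P_3 = (0, 14, -7); a normal to Π is P_1P_2 × P_1P_3 = (-105, -105, -210).
Using P_1: Π has equation -105x - 105y - 210z = -735.
cos θ = |n₁·n₂| / (|n₁||n₂|) = |-1890| / (√66150 · √66).
θ = arccos(0.90453) ≈ 25.2°.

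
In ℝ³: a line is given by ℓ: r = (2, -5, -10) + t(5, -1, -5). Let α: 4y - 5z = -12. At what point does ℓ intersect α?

Substitute r = (2, -5, -10) + t(5, -1, -5) into the plane: 30 + 21t = -12, so t = -2.
Intersection: (2, -5, -10) + (-2)·(5, -1, -5) = (-8, -3, 0).

(-8, -3, 0)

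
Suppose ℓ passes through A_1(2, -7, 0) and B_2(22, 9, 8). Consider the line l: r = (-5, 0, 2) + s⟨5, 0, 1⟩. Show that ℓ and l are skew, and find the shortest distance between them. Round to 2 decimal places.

1.57

A direction vector for ℓ is B_2 − A_1 = (20, 16, 8).
Common perpendicular direction n = (20, 16, 8) × (5, 0, 1) = (16, 20, -80).
With w = (-5, 0, 2) − (2, -7, 0) = (-7, 7, 2), w · n = -132.
Since n ≠ 0 the lines are not parallel, and w · n = -132 ≠ 0 so they do not intersect; hence they are skew.
Distance = |w · n| / |n| = |-132| / √7056 ≈ 1.57.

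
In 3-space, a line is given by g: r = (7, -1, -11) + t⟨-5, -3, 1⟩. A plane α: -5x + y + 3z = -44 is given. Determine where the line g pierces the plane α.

Substitute r = (7, -1, -11) + t(-5, -3, 1) into the plane: -69 + 25t = -44, so t = 1.
Intersection: (7, -1, -11) + 1·(-5, -3, 1) = (2, -4, -10).

(2, -4, -10)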